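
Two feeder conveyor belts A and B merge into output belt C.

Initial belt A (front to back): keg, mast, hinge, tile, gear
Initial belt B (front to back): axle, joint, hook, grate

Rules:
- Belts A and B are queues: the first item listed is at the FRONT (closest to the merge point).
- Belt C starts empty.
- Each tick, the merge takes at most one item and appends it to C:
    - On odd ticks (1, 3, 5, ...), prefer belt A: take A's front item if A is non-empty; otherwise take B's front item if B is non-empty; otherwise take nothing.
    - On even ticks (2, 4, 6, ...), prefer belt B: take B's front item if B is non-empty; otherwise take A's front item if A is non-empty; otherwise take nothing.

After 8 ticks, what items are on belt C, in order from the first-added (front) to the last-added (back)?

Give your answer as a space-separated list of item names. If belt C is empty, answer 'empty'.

Answer: keg axle mast joint hinge hook tile grate

Derivation:
Tick 1: prefer A, take keg from A; A=[mast,hinge,tile,gear] B=[axle,joint,hook,grate] C=[keg]
Tick 2: prefer B, take axle from B; A=[mast,hinge,tile,gear] B=[joint,hook,grate] C=[keg,axle]
Tick 3: prefer A, take mast from A; A=[hinge,tile,gear] B=[joint,hook,grate] C=[keg,axle,mast]
Tick 4: prefer B, take joint from B; A=[hinge,tile,gear] B=[hook,grate] C=[keg,axle,mast,joint]
Tick 5: prefer A, take hinge from A; A=[tile,gear] B=[hook,grate] C=[keg,axle,mast,joint,hinge]
Tick 6: prefer B, take hook from B; A=[tile,gear] B=[grate] C=[keg,axle,mast,joint,hinge,hook]
Tick 7: prefer A, take tile from A; A=[gear] B=[grate] C=[keg,axle,mast,joint,hinge,hook,tile]
Tick 8: prefer B, take grate from B; A=[gear] B=[-] C=[keg,axle,mast,joint,hinge,hook,tile,grate]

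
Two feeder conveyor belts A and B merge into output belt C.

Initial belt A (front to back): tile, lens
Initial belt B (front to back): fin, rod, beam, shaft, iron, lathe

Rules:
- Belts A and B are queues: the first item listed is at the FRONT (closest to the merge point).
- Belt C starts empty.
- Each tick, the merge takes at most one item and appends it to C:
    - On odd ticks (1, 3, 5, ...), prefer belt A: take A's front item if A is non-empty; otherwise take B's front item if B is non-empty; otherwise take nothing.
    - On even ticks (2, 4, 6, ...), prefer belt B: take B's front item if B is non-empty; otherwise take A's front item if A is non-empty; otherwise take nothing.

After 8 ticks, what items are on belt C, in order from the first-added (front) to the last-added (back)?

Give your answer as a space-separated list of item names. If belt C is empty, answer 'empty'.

Tick 1: prefer A, take tile from A; A=[lens] B=[fin,rod,beam,shaft,iron,lathe] C=[tile]
Tick 2: prefer B, take fin from B; A=[lens] B=[rod,beam,shaft,iron,lathe] C=[tile,fin]
Tick 3: prefer A, take lens from A; A=[-] B=[rod,beam,shaft,iron,lathe] C=[tile,fin,lens]
Tick 4: prefer B, take rod from B; A=[-] B=[beam,shaft,iron,lathe] C=[tile,fin,lens,rod]
Tick 5: prefer A, take beam from B; A=[-] B=[shaft,iron,lathe] C=[tile,fin,lens,rod,beam]
Tick 6: prefer B, take shaft from B; A=[-] B=[iron,lathe] C=[tile,fin,lens,rod,beam,shaft]
Tick 7: prefer A, take iron from B; A=[-] B=[lathe] C=[tile,fin,lens,rod,beam,shaft,iron]
Tick 8: prefer B, take lathe from B; A=[-] B=[-] C=[tile,fin,lens,rod,beam,shaft,iron,lathe]

Answer: tile fin lens rod beam shaft iron lathe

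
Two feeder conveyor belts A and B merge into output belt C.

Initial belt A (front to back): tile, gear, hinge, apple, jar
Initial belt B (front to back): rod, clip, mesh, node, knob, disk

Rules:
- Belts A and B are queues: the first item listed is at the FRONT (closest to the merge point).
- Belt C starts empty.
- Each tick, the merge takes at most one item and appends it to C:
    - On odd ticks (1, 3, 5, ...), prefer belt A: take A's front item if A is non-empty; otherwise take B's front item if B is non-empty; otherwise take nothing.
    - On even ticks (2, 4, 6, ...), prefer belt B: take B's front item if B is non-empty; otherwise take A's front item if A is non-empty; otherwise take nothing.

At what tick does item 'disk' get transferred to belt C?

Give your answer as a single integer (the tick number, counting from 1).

Answer: 11

Derivation:
Tick 1: prefer A, take tile from A; A=[gear,hinge,apple,jar] B=[rod,clip,mesh,node,knob,disk] C=[tile]
Tick 2: prefer B, take rod from B; A=[gear,hinge,apple,jar] B=[clip,mesh,node,knob,disk] C=[tile,rod]
Tick 3: prefer A, take gear from A; A=[hinge,apple,jar] B=[clip,mesh,node,knob,disk] C=[tile,rod,gear]
Tick 4: prefer B, take clip from B; A=[hinge,apple,jar] B=[mesh,node,knob,disk] C=[tile,rod,gear,clip]
Tick 5: prefer A, take hinge from A; A=[apple,jar] B=[mesh,node,knob,disk] C=[tile,rod,gear,clip,hinge]
Tick 6: prefer B, take mesh from B; A=[apple,jar] B=[node,knob,disk] C=[tile,rod,gear,clip,hinge,mesh]
Tick 7: prefer A, take apple from A; A=[jar] B=[node,knob,disk] C=[tile,rod,gear,clip,hinge,mesh,apple]
Tick 8: prefer B, take node from B; A=[jar] B=[knob,disk] C=[tile,rod,gear,clip,hinge,mesh,apple,node]
Tick 9: prefer A, take jar from A; A=[-] B=[knob,disk] C=[tile,rod,gear,clip,hinge,mesh,apple,node,jar]
Tick 10: prefer B, take knob from B; A=[-] B=[disk] C=[tile,rod,gear,clip,hinge,mesh,apple,node,jar,knob]
Tick 11: prefer A, take disk from B; A=[-] B=[-] C=[tile,rod,gear,clip,hinge,mesh,apple,node,jar,knob,disk]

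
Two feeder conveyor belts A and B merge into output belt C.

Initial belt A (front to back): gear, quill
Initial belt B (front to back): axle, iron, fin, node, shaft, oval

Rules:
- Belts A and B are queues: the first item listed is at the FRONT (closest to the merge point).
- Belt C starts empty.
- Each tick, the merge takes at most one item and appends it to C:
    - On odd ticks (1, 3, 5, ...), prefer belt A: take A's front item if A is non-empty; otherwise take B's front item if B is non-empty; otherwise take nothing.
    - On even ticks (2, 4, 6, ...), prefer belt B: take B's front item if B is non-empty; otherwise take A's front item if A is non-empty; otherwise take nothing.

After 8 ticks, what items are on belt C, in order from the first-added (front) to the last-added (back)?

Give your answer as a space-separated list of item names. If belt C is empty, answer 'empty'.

Tick 1: prefer A, take gear from A; A=[quill] B=[axle,iron,fin,node,shaft,oval] C=[gear]
Tick 2: prefer B, take axle from B; A=[quill] B=[iron,fin,node,shaft,oval] C=[gear,axle]
Tick 3: prefer A, take quill from A; A=[-] B=[iron,fin,node,shaft,oval] C=[gear,axle,quill]
Tick 4: prefer B, take iron from B; A=[-] B=[fin,node,shaft,oval] C=[gear,axle,quill,iron]
Tick 5: prefer A, take fin from B; A=[-] B=[node,shaft,oval] C=[gear,axle,quill,iron,fin]
Tick 6: prefer B, take node from B; A=[-] B=[shaft,oval] C=[gear,axle,quill,iron,fin,node]
Tick 7: prefer A, take shaft from B; A=[-] B=[oval] C=[gear,axle,quill,iron,fin,node,shaft]
Tick 8: prefer B, take oval from B; A=[-] B=[-] C=[gear,axle,quill,iron,fin,node,shaft,oval]

Answer: gear axle quill iron fin node shaft oval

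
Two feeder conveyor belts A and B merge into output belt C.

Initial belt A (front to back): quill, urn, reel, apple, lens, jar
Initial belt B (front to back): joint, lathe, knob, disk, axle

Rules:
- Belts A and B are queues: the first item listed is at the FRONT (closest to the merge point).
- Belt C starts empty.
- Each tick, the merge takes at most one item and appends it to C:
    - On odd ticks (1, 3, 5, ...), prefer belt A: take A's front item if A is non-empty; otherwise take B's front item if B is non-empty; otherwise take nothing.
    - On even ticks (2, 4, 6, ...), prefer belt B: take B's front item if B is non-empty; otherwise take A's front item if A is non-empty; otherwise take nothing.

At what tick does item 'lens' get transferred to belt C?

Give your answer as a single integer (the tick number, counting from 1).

Tick 1: prefer A, take quill from A; A=[urn,reel,apple,lens,jar] B=[joint,lathe,knob,disk,axle] C=[quill]
Tick 2: prefer B, take joint from B; A=[urn,reel,apple,lens,jar] B=[lathe,knob,disk,axle] C=[quill,joint]
Tick 3: prefer A, take urn from A; A=[reel,apple,lens,jar] B=[lathe,knob,disk,axle] C=[quill,joint,urn]
Tick 4: prefer B, take lathe from B; A=[reel,apple,lens,jar] B=[knob,disk,axle] C=[quill,joint,urn,lathe]
Tick 5: prefer A, take reel from A; A=[apple,lens,jar] B=[knob,disk,axle] C=[quill,joint,urn,lathe,reel]
Tick 6: prefer B, take knob from B; A=[apple,lens,jar] B=[disk,axle] C=[quill,joint,urn,lathe,reel,knob]
Tick 7: prefer A, take apple from A; A=[lens,jar] B=[disk,axle] C=[quill,joint,urn,lathe,reel,knob,apple]
Tick 8: prefer B, take disk from B; A=[lens,jar] B=[axle] C=[quill,joint,urn,lathe,reel,knob,apple,disk]
Tick 9: prefer A, take lens from A; A=[jar] B=[axle] C=[quill,joint,urn,lathe,reel,knob,apple,disk,lens]

Answer: 9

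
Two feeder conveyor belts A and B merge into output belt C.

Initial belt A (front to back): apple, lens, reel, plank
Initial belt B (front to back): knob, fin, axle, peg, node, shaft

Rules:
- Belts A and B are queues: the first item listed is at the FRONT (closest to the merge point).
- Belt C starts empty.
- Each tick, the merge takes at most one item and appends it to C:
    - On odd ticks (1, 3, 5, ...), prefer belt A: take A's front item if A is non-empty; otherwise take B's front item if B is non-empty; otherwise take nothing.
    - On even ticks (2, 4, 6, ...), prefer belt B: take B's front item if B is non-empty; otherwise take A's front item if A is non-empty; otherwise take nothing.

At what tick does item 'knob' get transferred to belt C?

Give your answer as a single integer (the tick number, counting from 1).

Tick 1: prefer A, take apple from A; A=[lens,reel,plank] B=[knob,fin,axle,peg,node,shaft] C=[apple]
Tick 2: prefer B, take knob from B; A=[lens,reel,plank] B=[fin,axle,peg,node,shaft] C=[apple,knob]

Answer: 2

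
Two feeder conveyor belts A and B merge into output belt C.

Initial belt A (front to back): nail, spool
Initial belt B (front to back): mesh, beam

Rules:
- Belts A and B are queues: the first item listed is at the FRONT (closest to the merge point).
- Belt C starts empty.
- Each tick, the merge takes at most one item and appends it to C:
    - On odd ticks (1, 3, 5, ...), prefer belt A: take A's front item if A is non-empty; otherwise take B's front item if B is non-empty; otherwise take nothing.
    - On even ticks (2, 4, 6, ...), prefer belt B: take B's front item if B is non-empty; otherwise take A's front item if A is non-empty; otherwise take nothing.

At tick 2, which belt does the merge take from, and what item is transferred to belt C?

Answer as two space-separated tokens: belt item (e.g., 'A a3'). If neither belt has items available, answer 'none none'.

Tick 1: prefer A, take nail from A; A=[spool] B=[mesh,beam] C=[nail]
Tick 2: prefer B, take mesh from B; A=[spool] B=[beam] C=[nail,mesh]

Answer: B mesh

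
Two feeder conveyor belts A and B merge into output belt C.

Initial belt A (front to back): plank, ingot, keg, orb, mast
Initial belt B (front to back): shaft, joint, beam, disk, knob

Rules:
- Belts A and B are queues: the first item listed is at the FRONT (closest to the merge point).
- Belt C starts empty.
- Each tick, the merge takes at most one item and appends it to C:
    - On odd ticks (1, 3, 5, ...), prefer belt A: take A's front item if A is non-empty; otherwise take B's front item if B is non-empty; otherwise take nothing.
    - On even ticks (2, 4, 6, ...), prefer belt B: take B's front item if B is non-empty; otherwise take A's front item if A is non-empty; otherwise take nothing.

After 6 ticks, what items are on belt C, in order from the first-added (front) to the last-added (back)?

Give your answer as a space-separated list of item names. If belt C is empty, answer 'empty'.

Tick 1: prefer A, take plank from A; A=[ingot,keg,orb,mast] B=[shaft,joint,beam,disk,knob] C=[plank]
Tick 2: prefer B, take shaft from B; A=[ingot,keg,orb,mast] B=[joint,beam,disk,knob] C=[plank,shaft]
Tick 3: prefer A, take ingot from A; A=[keg,orb,mast] B=[joint,beam,disk,knob] C=[plank,shaft,ingot]
Tick 4: prefer B, take joint from B; A=[keg,orb,mast] B=[beam,disk,knob] C=[plank,shaft,ingot,joint]
Tick 5: prefer A, take keg from A; A=[orb,mast] B=[beam,disk,knob] C=[plank,shaft,ingot,joint,keg]
Tick 6: prefer B, take beam from B; A=[orb,mast] B=[disk,knob] C=[plank,shaft,ingot,joint,keg,beam]

Answer: plank shaft ingot joint keg beam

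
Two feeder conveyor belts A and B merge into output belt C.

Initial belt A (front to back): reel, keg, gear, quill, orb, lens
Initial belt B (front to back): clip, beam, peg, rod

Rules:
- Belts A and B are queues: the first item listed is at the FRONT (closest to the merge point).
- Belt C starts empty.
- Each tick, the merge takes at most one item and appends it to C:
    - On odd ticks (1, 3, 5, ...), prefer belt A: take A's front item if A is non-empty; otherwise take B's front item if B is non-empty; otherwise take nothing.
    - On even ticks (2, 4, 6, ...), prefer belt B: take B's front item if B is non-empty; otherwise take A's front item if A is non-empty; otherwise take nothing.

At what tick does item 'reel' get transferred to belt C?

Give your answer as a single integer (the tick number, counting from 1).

Tick 1: prefer A, take reel from A; A=[keg,gear,quill,orb,lens] B=[clip,beam,peg,rod] C=[reel]

Answer: 1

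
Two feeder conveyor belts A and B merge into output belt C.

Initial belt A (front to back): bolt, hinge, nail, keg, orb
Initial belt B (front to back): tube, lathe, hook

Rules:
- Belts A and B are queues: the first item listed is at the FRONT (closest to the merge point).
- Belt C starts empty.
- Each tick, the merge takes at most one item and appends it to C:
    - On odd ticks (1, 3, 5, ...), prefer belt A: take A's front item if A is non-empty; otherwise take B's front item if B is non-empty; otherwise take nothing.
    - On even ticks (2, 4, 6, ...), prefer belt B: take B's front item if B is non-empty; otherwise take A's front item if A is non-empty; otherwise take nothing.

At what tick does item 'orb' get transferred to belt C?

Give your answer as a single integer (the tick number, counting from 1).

Answer: 8

Derivation:
Tick 1: prefer A, take bolt from A; A=[hinge,nail,keg,orb] B=[tube,lathe,hook] C=[bolt]
Tick 2: prefer B, take tube from B; A=[hinge,nail,keg,orb] B=[lathe,hook] C=[bolt,tube]
Tick 3: prefer A, take hinge from A; A=[nail,keg,orb] B=[lathe,hook] C=[bolt,tube,hinge]
Tick 4: prefer B, take lathe from B; A=[nail,keg,orb] B=[hook] C=[bolt,tube,hinge,lathe]
Tick 5: prefer A, take nail from A; A=[keg,orb] B=[hook] C=[bolt,tube,hinge,lathe,nail]
Tick 6: prefer B, take hook from B; A=[keg,orb] B=[-] C=[bolt,tube,hinge,lathe,nail,hook]
Tick 7: prefer A, take keg from A; A=[orb] B=[-] C=[bolt,tube,hinge,lathe,nail,hook,keg]
Tick 8: prefer B, take orb from A; A=[-] B=[-] C=[bolt,tube,hinge,lathe,nail,hook,keg,orb]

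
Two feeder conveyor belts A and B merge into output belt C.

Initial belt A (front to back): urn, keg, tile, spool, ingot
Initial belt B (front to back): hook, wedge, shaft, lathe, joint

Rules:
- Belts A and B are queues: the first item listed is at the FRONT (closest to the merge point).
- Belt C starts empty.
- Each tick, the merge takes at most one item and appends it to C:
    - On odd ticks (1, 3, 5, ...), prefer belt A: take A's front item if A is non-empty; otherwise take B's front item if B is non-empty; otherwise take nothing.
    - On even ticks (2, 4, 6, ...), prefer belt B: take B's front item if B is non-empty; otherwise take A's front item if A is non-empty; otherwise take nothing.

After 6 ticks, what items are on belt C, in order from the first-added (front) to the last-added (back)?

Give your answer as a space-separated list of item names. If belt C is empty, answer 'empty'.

Tick 1: prefer A, take urn from A; A=[keg,tile,spool,ingot] B=[hook,wedge,shaft,lathe,joint] C=[urn]
Tick 2: prefer B, take hook from B; A=[keg,tile,spool,ingot] B=[wedge,shaft,lathe,joint] C=[urn,hook]
Tick 3: prefer A, take keg from A; A=[tile,spool,ingot] B=[wedge,shaft,lathe,joint] C=[urn,hook,keg]
Tick 4: prefer B, take wedge from B; A=[tile,spool,ingot] B=[shaft,lathe,joint] C=[urn,hook,keg,wedge]
Tick 5: prefer A, take tile from A; A=[spool,ingot] B=[shaft,lathe,joint] C=[urn,hook,keg,wedge,tile]
Tick 6: prefer B, take shaft from B; A=[spool,ingot] B=[lathe,joint] C=[urn,hook,keg,wedge,tile,shaft]

Answer: urn hook keg wedge tile shaft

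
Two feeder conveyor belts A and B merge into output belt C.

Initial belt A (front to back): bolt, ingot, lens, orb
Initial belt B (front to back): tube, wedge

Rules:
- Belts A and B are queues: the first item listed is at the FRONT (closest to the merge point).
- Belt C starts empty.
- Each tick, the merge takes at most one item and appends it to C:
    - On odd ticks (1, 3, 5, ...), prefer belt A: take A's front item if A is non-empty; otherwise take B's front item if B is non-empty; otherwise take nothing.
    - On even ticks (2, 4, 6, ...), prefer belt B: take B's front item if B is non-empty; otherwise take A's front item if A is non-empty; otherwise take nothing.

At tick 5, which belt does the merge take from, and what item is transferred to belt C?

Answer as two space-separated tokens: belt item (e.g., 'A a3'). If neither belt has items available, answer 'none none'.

Answer: A lens

Derivation:
Tick 1: prefer A, take bolt from A; A=[ingot,lens,orb] B=[tube,wedge] C=[bolt]
Tick 2: prefer B, take tube from B; A=[ingot,lens,orb] B=[wedge] C=[bolt,tube]
Tick 3: prefer A, take ingot from A; A=[lens,orb] B=[wedge] C=[bolt,tube,ingot]
Tick 4: prefer B, take wedge from B; A=[lens,orb] B=[-] C=[bolt,tube,ingot,wedge]
Tick 5: prefer A, take lens from A; A=[orb] B=[-] C=[bolt,tube,ingot,wedge,lens]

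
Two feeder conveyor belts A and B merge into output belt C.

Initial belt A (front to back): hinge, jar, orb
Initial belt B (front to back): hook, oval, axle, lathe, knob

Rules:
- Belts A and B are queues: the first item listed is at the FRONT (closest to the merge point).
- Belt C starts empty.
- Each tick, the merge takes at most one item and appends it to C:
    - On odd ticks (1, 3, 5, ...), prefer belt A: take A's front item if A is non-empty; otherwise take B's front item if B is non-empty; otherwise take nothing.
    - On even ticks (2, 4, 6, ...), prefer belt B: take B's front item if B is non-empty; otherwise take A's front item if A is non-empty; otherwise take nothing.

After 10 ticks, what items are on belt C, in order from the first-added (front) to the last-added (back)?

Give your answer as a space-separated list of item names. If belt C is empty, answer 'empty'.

Answer: hinge hook jar oval orb axle lathe knob

Derivation:
Tick 1: prefer A, take hinge from A; A=[jar,orb] B=[hook,oval,axle,lathe,knob] C=[hinge]
Tick 2: prefer B, take hook from B; A=[jar,orb] B=[oval,axle,lathe,knob] C=[hinge,hook]
Tick 3: prefer A, take jar from A; A=[orb] B=[oval,axle,lathe,knob] C=[hinge,hook,jar]
Tick 4: prefer B, take oval from B; A=[orb] B=[axle,lathe,knob] C=[hinge,hook,jar,oval]
Tick 5: prefer A, take orb from A; A=[-] B=[axle,lathe,knob] C=[hinge,hook,jar,oval,orb]
Tick 6: prefer B, take axle from B; A=[-] B=[lathe,knob] C=[hinge,hook,jar,oval,orb,axle]
Tick 7: prefer A, take lathe from B; A=[-] B=[knob] C=[hinge,hook,jar,oval,orb,axle,lathe]
Tick 8: prefer B, take knob from B; A=[-] B=[-] C=[hinge,hook,jar,oval,orb,axle,lathe,knob]
Tick 9: prefer A, both empty, nothing taken; A=[-] B=[-] C=[hinge,hook,jar,oval,orb,axle,lathe,knob]
Tick 10: prefer B, both empty, nothing taken; A=[-] B=[-] C=[hinge,hook,jar,oval,orb,axle,lathe,knob]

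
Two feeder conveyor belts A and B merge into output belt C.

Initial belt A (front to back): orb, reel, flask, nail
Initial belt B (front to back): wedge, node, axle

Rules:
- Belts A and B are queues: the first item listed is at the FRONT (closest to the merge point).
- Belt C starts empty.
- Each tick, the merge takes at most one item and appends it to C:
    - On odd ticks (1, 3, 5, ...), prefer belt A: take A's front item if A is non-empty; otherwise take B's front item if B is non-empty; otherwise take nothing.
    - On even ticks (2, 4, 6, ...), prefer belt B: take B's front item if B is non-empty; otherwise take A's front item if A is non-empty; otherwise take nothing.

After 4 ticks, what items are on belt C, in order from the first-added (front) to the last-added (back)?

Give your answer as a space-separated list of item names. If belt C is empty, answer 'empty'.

Answer: orb wedge reel node

Derivation:
Tick 1: prefer A, take orb from A; A=[reel,flask,nail] B=[wedge,node,axle] C=[orb]
Tick 2: prefer B, take wedge from B; A=[reel,flask,nail] B=[node,axle] C=[orb,wedge]
Tick 3: prefer A, take reel from A; A=[flask,nail] B=[node,axle] C=[orb,wedge,reel]
Tick 4: prefer B, take node from B; A=[flask,nail] B=[axle] C=[orb,wedge,reel,node]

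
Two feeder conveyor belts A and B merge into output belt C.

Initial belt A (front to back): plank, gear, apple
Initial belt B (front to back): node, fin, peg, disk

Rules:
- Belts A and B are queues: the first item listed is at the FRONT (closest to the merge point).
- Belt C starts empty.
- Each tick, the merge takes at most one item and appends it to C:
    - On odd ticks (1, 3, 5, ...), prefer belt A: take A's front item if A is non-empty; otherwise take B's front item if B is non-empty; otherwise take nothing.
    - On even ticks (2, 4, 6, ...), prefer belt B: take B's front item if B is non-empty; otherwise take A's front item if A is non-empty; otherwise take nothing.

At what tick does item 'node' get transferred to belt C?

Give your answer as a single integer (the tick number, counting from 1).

Tick 1: prefer A, take plank from A; A=[gear,apple] B=[node,fin,peg,disk] C=[plank]
Tick 2: prefer B, take node from B; A=[gear,apple] B=[fin,peg,disk] C=[plank,node]

Answer: 2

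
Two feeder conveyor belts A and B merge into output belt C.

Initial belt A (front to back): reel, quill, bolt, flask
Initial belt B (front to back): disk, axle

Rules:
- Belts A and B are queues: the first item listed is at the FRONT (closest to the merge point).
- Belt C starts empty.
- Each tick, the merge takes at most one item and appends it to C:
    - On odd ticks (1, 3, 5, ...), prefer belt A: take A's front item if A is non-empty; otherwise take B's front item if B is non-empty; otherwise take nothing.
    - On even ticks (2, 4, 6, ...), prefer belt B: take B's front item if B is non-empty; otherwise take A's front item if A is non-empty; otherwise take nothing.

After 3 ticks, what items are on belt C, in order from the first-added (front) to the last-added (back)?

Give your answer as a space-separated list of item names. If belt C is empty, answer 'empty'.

Answer: reel disk quill

Derivation:
Tick 1: prefer A, take reel from A; A=[quill,bolt,flask] B=[disk,axle] C=[reel]
Tick 2: prefer B, take disk from B; A=[quill,bolt,flask] B=[axle] C=[reel,disk]
Tick 3: prefer A, take quill from A; A=[bolt,flask] B=[axle] C=[reel,disk,quill]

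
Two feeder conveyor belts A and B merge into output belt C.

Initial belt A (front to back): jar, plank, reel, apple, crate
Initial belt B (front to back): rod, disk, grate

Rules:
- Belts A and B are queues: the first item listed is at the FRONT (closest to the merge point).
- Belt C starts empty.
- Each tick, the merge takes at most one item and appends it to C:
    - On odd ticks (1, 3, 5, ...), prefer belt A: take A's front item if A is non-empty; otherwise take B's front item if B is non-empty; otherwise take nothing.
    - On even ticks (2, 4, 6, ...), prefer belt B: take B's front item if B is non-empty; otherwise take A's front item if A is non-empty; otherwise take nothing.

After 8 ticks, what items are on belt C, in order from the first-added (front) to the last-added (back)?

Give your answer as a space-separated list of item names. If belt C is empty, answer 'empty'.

Answer: jar rod plank disk reel grate apple crate

Derivation:
Tick 1: prefer A, take jar from A; A=[plank,reel,apple,crate] B=[rod,disk,grate] C=[jar]
Tick 2: prefer B, take rod from B; A=[plank,reel,apple,crate] B=[disk,grate] C=[jar,rod]
Tick 3: prefer A, take plank from A; A=[reel,apple,crate] B=[disk,grate] C=[jar,rod,plank]
Tick 4: prefer B, take disk from B; A=[reel,apple,crate] B=[grate] C=[jar,rod,plank,disk]
Tick 5: prefer A, take reel from A; A=[apple,crate] B=[grate] C=[jar,rod,plank,disk,reel]
Tick 6: prefer B, take grate from B; A=[apple,crate] B=[-] C=[jar,rod,plank,disk,reel,grate]
Tick 7: prefer A, take apple from A; A=[crate] B=[-] C=[jar,rod,plank,disk,reel,grate,apple]
Tick 8: prefer B, take crate from A; A=[-] B=[-] C=[jar,rod,plank,disk,reel,grate,apple,crate]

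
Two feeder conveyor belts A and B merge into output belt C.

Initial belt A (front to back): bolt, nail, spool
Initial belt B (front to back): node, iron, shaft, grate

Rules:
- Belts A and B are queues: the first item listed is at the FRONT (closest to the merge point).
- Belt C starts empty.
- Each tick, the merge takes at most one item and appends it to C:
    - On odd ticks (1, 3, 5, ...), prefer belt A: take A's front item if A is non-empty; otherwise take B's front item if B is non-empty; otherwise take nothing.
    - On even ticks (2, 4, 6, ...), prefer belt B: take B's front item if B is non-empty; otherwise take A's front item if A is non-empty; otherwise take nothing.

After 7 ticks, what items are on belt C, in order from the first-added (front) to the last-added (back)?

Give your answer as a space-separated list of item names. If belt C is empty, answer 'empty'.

Answer: bolt node nail iron spool shaft grate

Derivation:
Tick 1: prefer A, take bolt from A; A=[nail,spool] B=[node,iron,shaft,grate] C=[bolt]
Tick 2: prefer B, take node from B; A=[nail,spool] B=[iron,shaft,grate] C=[bolt,node]
Tick 3: prefer A, take nail from A; A=[spool] B=[iron,shaft,grate] C=[bolt,node,nail]
Tick 4: prefer B, take iron from B; A=[spool] B=[shaft,grate] C=[bolt,node,nail,iron]
Tick 5: prefer A, take spool from A; A=[-] B=[shaft,grate] C=[bolt,node,nail,iron,spool]
Tick 6: prefer B, take shaft from B; A=[-] B=[grate] C=[bolt,node,nail,iron,spool,shaft]
Tick 7: prefer A, take grate from B; A=[-] B=[-] C=[bolt,node,nail,iron,spool,shaft,grate]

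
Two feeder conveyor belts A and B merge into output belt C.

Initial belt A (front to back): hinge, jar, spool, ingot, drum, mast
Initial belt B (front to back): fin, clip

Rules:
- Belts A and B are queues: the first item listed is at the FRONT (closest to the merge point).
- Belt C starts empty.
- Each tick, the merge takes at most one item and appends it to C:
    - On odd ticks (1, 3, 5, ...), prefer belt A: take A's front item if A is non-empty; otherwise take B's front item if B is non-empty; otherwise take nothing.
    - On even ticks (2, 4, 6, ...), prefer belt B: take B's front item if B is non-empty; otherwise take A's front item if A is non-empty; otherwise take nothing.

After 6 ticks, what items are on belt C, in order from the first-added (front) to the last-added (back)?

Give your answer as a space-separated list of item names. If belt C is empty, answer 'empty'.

Tick 1: prefer A, take hinge from A; A=[jar,spool,ingot,drum,mast] B=[fin,clip] C=[hinge]
Tick 2: prefer B, take fin from B; A=[jar,spool,ingot,drum,mast] B=[clip] C=[hinge,fin]
Tick 3: prefer A, take jar from A; A=[spool,ingot,drum,mast] B=[clip] C=[hinge,fin,jar]
Tick 4: prefer B, take clip from B; A=[spool,ingot,drum,mast] B=[-] C=[hinge,fin,jar,clip]
Tick 5: prefer A, take spool from A; A=[ingot,drum,mast] B=[-] C=[hinge,fin,jar,clip,spool]
Tick 6: prefer B, take ingot from A; A=[drum,mast] B=[-] C=[hinge,fin,jar,clip,spool,ingot]

Answer: hinge fin jar clip spool ingot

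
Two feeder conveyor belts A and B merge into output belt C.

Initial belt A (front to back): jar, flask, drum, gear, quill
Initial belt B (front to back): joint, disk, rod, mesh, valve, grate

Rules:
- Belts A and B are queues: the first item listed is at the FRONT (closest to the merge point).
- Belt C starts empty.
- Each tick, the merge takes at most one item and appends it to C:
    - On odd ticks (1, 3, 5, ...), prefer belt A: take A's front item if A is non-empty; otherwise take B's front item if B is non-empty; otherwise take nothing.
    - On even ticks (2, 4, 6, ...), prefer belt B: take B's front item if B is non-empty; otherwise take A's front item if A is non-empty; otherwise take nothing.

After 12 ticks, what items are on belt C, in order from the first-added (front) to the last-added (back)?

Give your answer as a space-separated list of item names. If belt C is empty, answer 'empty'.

Tick 1: prefer A, take jar from A; A=[flask,drum,gear,quill] B=[joint,disk,rod,mesh,valve,grate] C=[jar]
Tick 2: prefer B, take joint from B; A=[flask,drum,gear,quill] B=[disk,rod,mesh,valve,grate] C=[jar,joint]
Tick 3: prefer A, take flask from A; A=[drum,gear,quill] B=[disk,rod,mesh,valve,grate] C=[jar,joint,flask]
Tick 4: prefer B, take disk from B; A=[drum,gear,quill] B=[rod,mesh,valve,grate] C=[jar,joint,flask,disk]
Tick 5: prefer A, take drum from A; A=[gear,quill] B=[rod,mesh,valve,grate] C=[jar,joint,flask,disk,drum]
Tick 6: prefer B, take rod from B; A=[gear,quill] B=[mesh,valve,grate] C=[jar,joint,flask,disk,drum,rod]
Tick 7: prefer A, take gear from A; A=[quill] B=[mesh,valve,grate] C=[jar,joint,flask,disk,drum,rod,gear]
Tick 8: prefer B, take mesh from B; A=[quill] B=[valve,grate] C=[jar,joint,flask,disk,drum,rod,gear,mesh]
Tick 9: prefer A, take quill from A; A=[-] B=[valve,grate] C=[jar,joint,flask,disk,drum,rod,gear,mesh,quill]
Tick 10: prefer B, take valve from B; A=[-] B=[grate] C=[jar,joint,flask,disk,drum,rod,gear,mesh,quill,valve]
Tick 11: prefer A, take grate from B; A=[-] B=[-] C=[jar,joint,flask,disk,drum,rod,gear,mesh,quill,valve,grate]
Tick 12: prefer B, both empty, nothing taken; A=[-] B=[-] C=[jar,joint,flask,disk,drum,rod,gear,mesh,quill,valve,grate]

Answer: jar joint flask disk drum rod gear mesh quill valve grate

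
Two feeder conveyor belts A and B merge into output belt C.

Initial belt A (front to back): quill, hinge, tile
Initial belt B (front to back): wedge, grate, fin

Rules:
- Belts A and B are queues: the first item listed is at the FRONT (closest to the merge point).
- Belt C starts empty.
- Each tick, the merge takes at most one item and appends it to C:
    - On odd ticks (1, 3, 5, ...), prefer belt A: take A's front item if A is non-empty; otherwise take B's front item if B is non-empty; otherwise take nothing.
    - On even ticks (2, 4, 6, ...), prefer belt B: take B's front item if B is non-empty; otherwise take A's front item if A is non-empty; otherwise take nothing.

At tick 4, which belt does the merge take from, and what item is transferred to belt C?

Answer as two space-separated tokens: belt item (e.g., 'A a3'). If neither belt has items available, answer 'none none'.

Answer: B grate

Derivation:
Tick 1: prefer A, take quill from A; A=[hinge,tile] B=[wedge,grate,fin] C=[quill]
Tick 2: prefer B, take wedge from B; A=[hinge,tile] B=[grate,fin] C=[quill,wedge]
Tick 3: prefer A, take hinge from A; A=[tile] B=[grate,fin] C=[quill,wedge,hinge]
Tick 4: prefer B, take grate from B; A=[tile] B=[fin] C=[quill,wedge,hinge,grate]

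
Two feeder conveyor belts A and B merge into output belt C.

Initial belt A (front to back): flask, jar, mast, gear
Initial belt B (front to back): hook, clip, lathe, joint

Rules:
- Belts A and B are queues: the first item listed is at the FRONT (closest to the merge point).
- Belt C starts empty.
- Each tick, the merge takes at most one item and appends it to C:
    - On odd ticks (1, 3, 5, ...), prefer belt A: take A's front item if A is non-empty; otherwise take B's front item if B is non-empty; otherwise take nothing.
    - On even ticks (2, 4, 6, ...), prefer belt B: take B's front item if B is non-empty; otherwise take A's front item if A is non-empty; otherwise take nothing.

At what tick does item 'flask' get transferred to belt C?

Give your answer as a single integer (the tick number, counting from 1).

Answer: 1

Derivation:
Tick 1: prefer A, take flask from A; A=[jar,mast,gear] B=[hook,clip,lathe,joint] C=[flask]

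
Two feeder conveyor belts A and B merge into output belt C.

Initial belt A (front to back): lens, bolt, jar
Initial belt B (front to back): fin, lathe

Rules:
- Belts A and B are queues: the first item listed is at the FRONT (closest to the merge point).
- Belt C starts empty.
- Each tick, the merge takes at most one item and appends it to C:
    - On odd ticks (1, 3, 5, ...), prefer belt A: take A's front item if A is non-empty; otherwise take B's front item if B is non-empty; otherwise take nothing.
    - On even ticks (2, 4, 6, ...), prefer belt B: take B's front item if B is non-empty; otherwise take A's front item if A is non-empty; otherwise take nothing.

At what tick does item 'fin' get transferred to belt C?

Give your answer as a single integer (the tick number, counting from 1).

Answer: 2

Derivation:
Tick 1: prefer A, take lens from A; A=[bolt,jar] B=[fin,lathe] C=[lens]
Tick 2: prefer B, take fin from B; A=[bolt,jar] B=[lathe] C=[lens,fin]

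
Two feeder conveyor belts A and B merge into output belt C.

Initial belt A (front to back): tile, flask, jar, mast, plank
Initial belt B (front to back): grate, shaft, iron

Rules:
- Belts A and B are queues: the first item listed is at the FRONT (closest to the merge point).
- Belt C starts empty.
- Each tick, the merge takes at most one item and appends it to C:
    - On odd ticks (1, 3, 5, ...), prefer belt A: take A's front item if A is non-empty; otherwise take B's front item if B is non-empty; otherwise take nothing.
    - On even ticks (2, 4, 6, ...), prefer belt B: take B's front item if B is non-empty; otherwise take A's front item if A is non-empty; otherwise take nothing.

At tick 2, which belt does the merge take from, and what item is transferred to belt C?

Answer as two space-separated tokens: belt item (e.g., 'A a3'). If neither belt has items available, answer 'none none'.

Answer: B grate

Derivation:
Tick 1: prefer A, take tile from A; A=[flask,jar,mast,plank] B=[grate,shaft,iron] C=[tile]
Tick 2: prefer B, take grate from B; A=[flask,jar,mast,plank] B=[shaft,iron] C=[tile,grate]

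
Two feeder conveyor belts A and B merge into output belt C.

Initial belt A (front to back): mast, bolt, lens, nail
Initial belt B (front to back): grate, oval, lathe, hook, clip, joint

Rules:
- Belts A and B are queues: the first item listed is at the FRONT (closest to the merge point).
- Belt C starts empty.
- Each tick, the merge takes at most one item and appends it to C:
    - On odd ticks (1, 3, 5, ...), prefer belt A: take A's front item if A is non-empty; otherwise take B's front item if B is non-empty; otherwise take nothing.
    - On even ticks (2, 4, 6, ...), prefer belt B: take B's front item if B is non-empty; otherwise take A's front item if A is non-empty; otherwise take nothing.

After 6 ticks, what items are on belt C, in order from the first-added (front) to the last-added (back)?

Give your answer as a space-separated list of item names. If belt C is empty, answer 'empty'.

Tick 1: prefer A, take mast from A; A=[bolt,lens,nail] B=[grate,oval,lathe,hook,clip,joint] C=[mast]
Tick 2: prefer B, take grate from B; A=[bolt,lens,nail] B=[oval,lathe,hook,clip,joint] C=[mast,grate]
Tick 3: prefer A, take bolt from A; A=[lens,nail] B=[oval,lathe,hook,clip,joint] C=[mast,grate,bolt]
Tick 4: prefer B, take oval from B; A=[lens,nail] B=[lathe,hook,clip,joint] C=[mast,grate,bolt,oval]
Tick 5: prefer A, take lens from A; A=[nail] B=[lathe,hook,clip,joint] C=[mast,grate,bolt,oval,lens]
Tick 6: prefer B, take lathe from B; A=[nail] B=[hook,clip,joint] C=[mast,grate,bolt,oval,lens,lathe]

Answer: mast grate bolt oval lens lathe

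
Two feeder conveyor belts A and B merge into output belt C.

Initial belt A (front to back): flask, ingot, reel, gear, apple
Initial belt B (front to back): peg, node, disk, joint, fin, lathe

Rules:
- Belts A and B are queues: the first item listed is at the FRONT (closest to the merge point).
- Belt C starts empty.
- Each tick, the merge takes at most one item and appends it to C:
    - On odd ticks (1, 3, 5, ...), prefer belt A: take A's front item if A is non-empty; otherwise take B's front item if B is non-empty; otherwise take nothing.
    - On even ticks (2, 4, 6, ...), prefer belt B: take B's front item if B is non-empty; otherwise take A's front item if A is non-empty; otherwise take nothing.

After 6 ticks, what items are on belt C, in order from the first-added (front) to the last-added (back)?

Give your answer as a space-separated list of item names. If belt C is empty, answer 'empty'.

Answer: flask peg ingot node reel disk

Derivation:
Tick 1: prefer A, take flask from A; A=[ingot,reel,gear,apple] B=[peg,node,disk,joint,fin,lathe] C=[flask]
Tick 2: prefer B, take peg from B; A=[ingot,reel,gear,apple] B=[node,disk,joint,fin,lathe] C=[flask,peg]
Tick 3: prefer A, take ingot from A; A=[reel,gear,apple] B=[node,disk,joint,fin,lathe] C=[flask,peg,ingot]
Tick 4: prefer B, take node from B; A=[reel,gear,apple] B=[disk,joint,fin,lathe] C=[flask,peg,ingot,node]
Tick 5: prefer A, take reel from A; A=[gear,apple] B=[disk,joint,fin,lathe] C=[flask,peg,ingot,node,reel]
Tick 6: prefer B, take disk from B; A=[gear,apple] B=[joint,fin,lathe] C=[flask,peg,ingot,node,reel,disk]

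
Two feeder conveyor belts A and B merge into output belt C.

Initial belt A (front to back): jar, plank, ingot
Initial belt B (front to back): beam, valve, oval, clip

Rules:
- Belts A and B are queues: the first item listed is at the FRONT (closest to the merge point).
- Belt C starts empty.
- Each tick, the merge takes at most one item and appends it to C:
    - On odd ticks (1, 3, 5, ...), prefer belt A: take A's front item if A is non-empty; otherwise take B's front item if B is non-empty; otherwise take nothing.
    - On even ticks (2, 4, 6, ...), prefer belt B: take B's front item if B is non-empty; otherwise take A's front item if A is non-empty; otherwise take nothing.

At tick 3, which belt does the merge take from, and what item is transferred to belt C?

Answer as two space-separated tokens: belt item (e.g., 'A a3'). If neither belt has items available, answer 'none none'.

Tick 1: prefer A, take jar from A; A=[plank,ingot] B=[beam,valve,oval,clip] C=[jar]
Tick 2: prefer B, take beam from B; A=[plank,ingot] B=[valve,oval,clip] C=[jar,beam]
Tick 3: prefer A, take plank from A; A=[ingot] B=[valve,oval,clip] C=[jar,beam,plank]

Answer: A plank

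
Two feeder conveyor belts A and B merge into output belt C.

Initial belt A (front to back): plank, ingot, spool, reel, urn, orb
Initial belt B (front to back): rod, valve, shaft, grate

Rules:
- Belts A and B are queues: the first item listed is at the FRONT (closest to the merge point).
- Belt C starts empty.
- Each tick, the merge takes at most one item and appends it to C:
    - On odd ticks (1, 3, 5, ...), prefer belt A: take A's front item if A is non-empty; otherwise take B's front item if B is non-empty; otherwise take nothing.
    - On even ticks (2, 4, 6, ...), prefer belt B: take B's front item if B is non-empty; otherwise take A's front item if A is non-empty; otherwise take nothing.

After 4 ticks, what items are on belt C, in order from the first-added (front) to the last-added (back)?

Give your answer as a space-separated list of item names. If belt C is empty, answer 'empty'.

Tick 1: prefer A, take plank from A; A=[ingot,spool,reel,urn,orb] B=[rod,valve,shaft,grate] C=[plank]
Tick 2: prefer B, take rod from B; A=[ingot,spool,reel,urn,orb] B=[valve,shaft,grate] C=[plank,rod]
Tick 3: prefer A, take ingot from A; A=[spool,reel,urn,orb] B=[valve,shaft,grate] C=[plank,rod,ingot]
Tick 4: prefer B, take valve from B; A=[spool,reel,urn,orb] B=[shaft,grate] C=[plank,rod,ingot,valve]

Answer: plank rod ingot valve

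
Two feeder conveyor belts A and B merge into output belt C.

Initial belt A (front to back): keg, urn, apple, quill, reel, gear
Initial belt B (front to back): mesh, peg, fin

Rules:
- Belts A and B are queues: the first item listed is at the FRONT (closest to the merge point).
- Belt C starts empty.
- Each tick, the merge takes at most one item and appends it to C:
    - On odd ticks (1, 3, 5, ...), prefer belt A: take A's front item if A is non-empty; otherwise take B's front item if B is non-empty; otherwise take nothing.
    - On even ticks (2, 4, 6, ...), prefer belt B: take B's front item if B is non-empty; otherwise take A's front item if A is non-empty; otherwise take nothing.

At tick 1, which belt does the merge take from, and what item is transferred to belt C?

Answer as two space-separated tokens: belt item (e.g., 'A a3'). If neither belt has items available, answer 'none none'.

Tick 1: prefer A, take keg from A; A=[urn,apple,quill,reel,gear] B=[mesh,peg,fin] C=[keg]

Answer: A keg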